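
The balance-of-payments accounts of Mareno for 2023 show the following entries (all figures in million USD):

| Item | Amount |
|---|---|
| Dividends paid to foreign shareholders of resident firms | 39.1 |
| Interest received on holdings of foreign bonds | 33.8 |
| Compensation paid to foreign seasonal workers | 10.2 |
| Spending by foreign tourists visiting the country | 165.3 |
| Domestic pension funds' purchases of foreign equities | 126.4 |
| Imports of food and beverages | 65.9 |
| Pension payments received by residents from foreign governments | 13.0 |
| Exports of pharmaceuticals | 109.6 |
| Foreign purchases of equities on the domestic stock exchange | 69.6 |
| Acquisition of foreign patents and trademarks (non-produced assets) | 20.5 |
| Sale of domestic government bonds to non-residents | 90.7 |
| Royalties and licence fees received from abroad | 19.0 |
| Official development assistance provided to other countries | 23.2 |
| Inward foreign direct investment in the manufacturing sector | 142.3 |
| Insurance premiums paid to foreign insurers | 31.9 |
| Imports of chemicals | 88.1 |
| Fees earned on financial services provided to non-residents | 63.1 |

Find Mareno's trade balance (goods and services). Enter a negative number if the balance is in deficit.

171.1

Goods: -65.9 - 88.1 + 109.6 = -44.4
Services: 165.3 + 19.0 - 31.9 + 63.1 = 215.5
Trade balance = -44.4 + 215.5 = 171.1
(Excluded from the trade balance — primary income: dividends paid to foreign shareholders of resident firms 39.1, interest received on holdings of foreign bonds 33.8, compensation paid to foreign seasonal workers 10.2; financial account: domestic pension funds' purchases of foreign equities 126.4, foreign purchases of equities on the domestic stock exchange 69.6, sale of domestic government bonds to non-residents 90.7, inward foreign direct investment in the manufacturing sector 142.3; secondary income: pension payments received by residents from foreign governments 13.0, official development assistance provided to other countries 23.2; capital account: acquisition of foreign patents and trademarks (non-produced assets) 20.5.)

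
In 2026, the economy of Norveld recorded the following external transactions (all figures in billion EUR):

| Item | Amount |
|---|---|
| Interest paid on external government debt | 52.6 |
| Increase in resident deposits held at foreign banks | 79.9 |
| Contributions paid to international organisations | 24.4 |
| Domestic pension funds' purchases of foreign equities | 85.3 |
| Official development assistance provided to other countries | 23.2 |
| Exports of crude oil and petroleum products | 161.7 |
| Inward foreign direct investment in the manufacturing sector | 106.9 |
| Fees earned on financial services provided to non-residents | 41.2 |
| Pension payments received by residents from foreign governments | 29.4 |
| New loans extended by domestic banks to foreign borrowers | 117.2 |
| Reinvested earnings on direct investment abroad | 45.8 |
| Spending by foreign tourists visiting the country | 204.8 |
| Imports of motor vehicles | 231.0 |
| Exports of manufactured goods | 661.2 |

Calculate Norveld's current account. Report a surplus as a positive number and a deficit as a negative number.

Goods: 661.2 - 231.0 + 161.7 = 591.9
Services: 204.8 + 41.2 = 246.0
Primary income: -52.6 + 45.8 = -6.8
Secondary income: -23.2 + 29.4 - 24.4 = -18.2
Current account = 591.9 + 246.0 + (-6.8) + (-18.2) = 812.9
(Excluded from the current account — financial account: increase in resident deposits held at foreign banks 79.9, domestic pension funds' purchases of foreign equities 85.3, inward foreign direct investment in the manufacturing sector 106.9, new loans extended by domestic banks to foreign borrowers 117.2.)

812.9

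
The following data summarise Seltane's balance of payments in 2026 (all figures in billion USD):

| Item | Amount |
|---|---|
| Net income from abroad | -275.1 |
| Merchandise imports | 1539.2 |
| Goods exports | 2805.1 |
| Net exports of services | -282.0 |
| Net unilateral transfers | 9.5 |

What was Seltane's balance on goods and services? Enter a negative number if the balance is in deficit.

Goods balance = 2805.1 - 1539.2 = 1265.9
Services balance = -282.0
Trade balance (goods + services) = 1265.9 + (-282.0) = 983.9

983.9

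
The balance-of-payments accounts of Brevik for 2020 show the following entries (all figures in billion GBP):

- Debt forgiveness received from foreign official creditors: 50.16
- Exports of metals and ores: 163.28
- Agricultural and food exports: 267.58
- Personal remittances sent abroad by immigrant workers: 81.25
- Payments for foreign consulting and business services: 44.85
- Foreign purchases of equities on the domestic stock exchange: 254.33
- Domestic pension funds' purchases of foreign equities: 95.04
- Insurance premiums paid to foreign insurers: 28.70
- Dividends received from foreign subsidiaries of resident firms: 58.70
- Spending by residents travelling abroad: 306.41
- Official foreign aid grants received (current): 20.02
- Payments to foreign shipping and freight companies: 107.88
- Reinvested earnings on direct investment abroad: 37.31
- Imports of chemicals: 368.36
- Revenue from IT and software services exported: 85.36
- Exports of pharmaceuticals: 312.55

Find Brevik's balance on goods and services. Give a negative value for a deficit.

Goods: 163.28 + 267.58 + 312.55 - 368.36 = 375.05
Services: -306.41 + 85.36 - 28.70 - 44.85 - 107.88 = -402.48
Trade balance = 375.05 + (-402.48) = -27.43
(Excluded from the trade balance — capital account: debt forgiveness received from foreign official creditors 50.16; secondary income: personal remittances sent abroad by immigrant workers 81.25, official foreign aid grants received (current) 20.02; financial account: foreign purchases of equities on the domestic stock exchange 254.33, domestic pension funds' purchases of foreign equities 95.04; primary income: dividends received from foreign subsidiaries of resident firms 58.70, reinvested earnings on direct investment abroad 37.31.)

-27.43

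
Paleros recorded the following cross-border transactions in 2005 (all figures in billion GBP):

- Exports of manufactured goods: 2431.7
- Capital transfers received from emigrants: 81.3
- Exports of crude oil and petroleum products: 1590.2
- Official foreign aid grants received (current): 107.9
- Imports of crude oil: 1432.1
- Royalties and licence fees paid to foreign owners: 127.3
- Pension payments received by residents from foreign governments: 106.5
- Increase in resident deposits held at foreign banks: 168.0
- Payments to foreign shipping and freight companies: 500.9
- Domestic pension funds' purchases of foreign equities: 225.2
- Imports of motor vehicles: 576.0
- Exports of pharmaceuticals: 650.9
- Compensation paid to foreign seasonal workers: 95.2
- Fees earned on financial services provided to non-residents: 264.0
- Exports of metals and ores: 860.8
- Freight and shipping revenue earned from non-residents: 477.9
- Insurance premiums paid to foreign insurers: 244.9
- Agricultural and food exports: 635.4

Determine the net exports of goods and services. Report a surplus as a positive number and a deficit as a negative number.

Goods: 2431.7 + 635.4 - 576.0 + 860.8 + 650.9 - 1432.1 + 1590.2 = 4160.9
Services: 264.0 + 477.9 - 500.9 - 127.3 - 244.9 = -131.2
Trade balance = 4160.9 + (-131.2) = 4029.7
(Excluded from the trade balance — capital account: capital transfers received from emigrants 81.3; secondary income: official foreign aid grants received (current) 107.9, pension payments received by residents from foreign governments 106.5; financial account: increase in resident deposits held at foreign banks 168.0, domestic pension funds' purchases of foreign equities 225.2; primary income: compensation paid to foreign seasonal workers 95.2.)

4029.7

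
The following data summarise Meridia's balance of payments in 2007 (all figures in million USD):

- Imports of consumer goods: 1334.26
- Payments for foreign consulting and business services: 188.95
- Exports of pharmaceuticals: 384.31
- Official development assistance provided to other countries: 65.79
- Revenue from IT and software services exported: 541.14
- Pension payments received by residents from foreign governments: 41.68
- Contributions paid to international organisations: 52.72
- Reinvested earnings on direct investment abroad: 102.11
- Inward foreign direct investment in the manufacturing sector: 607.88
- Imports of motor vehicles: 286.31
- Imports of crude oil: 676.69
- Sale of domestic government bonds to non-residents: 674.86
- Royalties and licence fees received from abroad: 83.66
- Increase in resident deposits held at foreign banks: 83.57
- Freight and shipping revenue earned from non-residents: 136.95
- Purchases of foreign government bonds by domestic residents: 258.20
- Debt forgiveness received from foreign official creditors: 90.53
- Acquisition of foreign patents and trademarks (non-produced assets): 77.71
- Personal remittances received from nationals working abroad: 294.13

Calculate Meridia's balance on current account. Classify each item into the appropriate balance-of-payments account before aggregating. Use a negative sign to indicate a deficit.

Goods: -676.69 + 384.31 - 286.31 - 1334.26 = -1912.95
Services: 541.14 + 136.95 - 188.95 + 83.66 = 572.80
Primary income: 102.11
Secondary income: 294.13 + 41.68 - 52.72 - 65.79 = 217.30
Current account = (-1912.95) + 572.80 + 102.11 + 217.30 = -1020.74
(Excluded from the current account — financial account: inward foreign direct investment in the manufacturing sector 607.88, sale of domestic government bonds to non-residents 674.86, increase in resident deposits held at foreign banks 83.57, purchases of foreign government bonds by domestic residents 258.20; capital account: debt forgiveness received from foreign official creditors 90.53, acquisition of foreign patents and trademarks (non-produced assets) 77.71.)

-1020.74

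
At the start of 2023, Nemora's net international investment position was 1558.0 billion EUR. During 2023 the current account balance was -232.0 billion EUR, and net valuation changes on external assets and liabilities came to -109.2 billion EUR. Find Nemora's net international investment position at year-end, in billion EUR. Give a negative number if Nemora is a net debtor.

1216.8

Change in NIIP = current account + net valuation change = -232.0 + (-109.2) = -341.2
End-of-year NIIP = 1558.0 + (-341.2) = 1216.8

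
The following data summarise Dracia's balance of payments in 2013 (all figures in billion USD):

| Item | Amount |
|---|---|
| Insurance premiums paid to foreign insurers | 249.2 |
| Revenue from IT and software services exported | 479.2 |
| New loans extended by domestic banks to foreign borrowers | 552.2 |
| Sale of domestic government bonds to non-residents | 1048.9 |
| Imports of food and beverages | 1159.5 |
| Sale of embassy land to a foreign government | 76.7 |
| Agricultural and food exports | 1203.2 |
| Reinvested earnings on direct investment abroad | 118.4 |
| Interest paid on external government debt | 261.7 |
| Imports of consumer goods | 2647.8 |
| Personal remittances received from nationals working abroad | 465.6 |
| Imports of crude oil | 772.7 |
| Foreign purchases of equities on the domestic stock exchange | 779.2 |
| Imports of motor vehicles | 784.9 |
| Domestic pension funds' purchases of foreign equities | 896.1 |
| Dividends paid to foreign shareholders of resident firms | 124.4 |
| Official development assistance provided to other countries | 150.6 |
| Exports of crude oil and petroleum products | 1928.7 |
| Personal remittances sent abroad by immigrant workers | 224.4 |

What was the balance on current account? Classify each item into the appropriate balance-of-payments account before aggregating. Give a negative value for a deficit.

-2180.1

Goods: -1159.5 - 784.9 + 1203.2 + 1928.7 - 2647.8 - 772.7 = -2233.0
Services: 479.2 - 249.2 = 230.0
Primary income: 118.4 - 261.7 - 124.4 = -267.7
Secondary income: -150.6 + 465.6 - 224.4 = 90.6
Current account = (-2233.0) + 230.0 + (-267.7) + 90.6 = -2180.1
(Excluded from the current account — financial account: new loans extended by domestic banks to foreign borrowers 552.2, sale of domestic government bonds to non-residents 1048.9, foreign purchases of equities on the domestic stock exchange 779.2, domestic pension funds' purchases of foreign equities 896.1; capital account: sale of embassy land to a foreign government 76.7.)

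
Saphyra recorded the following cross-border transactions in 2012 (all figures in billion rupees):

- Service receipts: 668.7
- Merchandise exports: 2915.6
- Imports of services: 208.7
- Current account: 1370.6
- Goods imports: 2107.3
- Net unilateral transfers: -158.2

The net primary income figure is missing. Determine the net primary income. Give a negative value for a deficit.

Current account = goods balance + services balance + net primary income + net secondary income
Sum of the known components = 1110.1
Net primary income = CA - (known components) = 1370.6 - 1110.1 = 260.5

260.5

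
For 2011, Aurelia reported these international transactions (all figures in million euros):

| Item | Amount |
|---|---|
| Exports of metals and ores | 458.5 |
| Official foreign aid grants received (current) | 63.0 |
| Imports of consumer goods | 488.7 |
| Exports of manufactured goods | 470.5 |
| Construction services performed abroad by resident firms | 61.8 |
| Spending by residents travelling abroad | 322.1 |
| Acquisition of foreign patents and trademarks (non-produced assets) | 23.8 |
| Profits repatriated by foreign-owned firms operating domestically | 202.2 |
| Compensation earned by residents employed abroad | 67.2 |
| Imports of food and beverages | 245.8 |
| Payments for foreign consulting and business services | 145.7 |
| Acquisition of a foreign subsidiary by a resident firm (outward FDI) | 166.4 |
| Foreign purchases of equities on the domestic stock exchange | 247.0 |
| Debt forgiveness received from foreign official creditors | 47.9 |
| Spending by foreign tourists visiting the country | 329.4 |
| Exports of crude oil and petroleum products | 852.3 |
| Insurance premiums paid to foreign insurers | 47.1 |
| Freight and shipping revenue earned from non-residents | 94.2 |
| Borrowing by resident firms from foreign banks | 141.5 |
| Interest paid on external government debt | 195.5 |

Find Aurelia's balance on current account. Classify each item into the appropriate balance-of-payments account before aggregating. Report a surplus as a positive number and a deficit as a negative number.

749.8

Goods: -245.8 + 458.5 + 470.5 - 488.7 + 852.3 = 1046.8
Services: -145.7 + 329.4 - 47.1 - 322.1 + 61.8 + 94.2 = -29.5
Primary income: -195.5 + 67.2 - 202.2 = -330.5
Secondary income: 63.0
Current account = 1046.8 + (-29.5) + (-330.5) + 63.0 = 749.8
(Excluded from the current account — capital account: acquisition of foreign patents and trademarks (non-produced assets) 23.8, debt forgiveness received from foreign official creditors 47.9; financial account: acquisition of a foreign subsidiary by a resident firm (outward FDI) 166.4, foreign purchases of equities on the domestic stock exchange 247.0, borrowing by resident firms from foreign banks 141.5.)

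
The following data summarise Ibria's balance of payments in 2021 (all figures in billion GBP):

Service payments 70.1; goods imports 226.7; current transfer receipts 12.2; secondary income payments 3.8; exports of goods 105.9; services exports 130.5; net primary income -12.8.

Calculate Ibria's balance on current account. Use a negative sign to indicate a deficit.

-64.8

Goods balance = 105.9 - 226.7 = -120.8
Services balance = 130.5 - 70.1 = 60.4
Trade balance (goods + services) = -120.8 + 60.4 = -60.4
Net primary income = -12.8
Net secondary income = 12.2 - 3.8 = 8.4
Current account = -60.4 + (-12.8) + 8.4 = -64.8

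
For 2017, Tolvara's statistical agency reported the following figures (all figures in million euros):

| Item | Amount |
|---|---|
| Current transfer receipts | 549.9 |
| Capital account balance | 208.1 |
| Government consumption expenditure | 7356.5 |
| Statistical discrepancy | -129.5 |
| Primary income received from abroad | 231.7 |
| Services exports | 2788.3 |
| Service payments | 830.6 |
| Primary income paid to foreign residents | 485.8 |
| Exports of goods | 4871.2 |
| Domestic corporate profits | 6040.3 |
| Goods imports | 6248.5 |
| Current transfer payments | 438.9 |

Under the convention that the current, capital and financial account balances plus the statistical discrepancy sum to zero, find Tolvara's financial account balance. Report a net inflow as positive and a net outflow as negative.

Goods balance = 4871.2 - 6248.5 = -1377.3
Services balance = 2788.3 - 830.6 = 1957.7
Trade balance (goods + services) = -1377.3 + 1957.7 = 580.4
Net primary income = 231.7 - 485.8 = -254.1
Net secondary income = 549.9 - 438.9 = 111.0
Current account = 580.4 + (-254.1) + 111.0 = 437.3
Financial account = -(437.3 + 208.1 + (-129.5)) = -515.9

-515.9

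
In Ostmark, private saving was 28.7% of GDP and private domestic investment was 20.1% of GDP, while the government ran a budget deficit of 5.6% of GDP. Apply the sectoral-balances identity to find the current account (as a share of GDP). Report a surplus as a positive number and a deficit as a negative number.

3.0

By the sectoral-balances identity, CA = (S_private - I) + (T - G).
Private balance = 28.7 - 20.1 = 8.6
Government balance (T - G) = -5.6
CA = 8.6 + (-5.6) = 3.0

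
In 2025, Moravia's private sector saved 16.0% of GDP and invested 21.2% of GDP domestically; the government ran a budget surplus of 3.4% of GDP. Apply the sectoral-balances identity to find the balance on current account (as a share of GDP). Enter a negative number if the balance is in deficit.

By the sectoral-balances identity, CA = (S_private - I) + (T - G).
Private balance = 16.0 - 21.2 = -5.2
Government balance (T - G) = 3.4
CA = -5.2 + 3.4 = -1.8

-1.8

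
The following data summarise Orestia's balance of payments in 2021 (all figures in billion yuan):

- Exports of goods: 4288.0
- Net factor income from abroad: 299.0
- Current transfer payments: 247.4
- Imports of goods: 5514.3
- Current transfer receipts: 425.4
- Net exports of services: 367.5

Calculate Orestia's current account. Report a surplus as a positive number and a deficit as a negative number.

-381.8

Goods balance = 4288.0 - 5514.3 = -1226.3
Services balance = 367.5
Trade balance (goods + services) = -1226.3 + 367.5 = -858.8
Net primary income = 299.0
Net secondary income = 425.4 - 247.4 = 178.0
Current account = -858.8 + 299.0 + 178.0 = -381.8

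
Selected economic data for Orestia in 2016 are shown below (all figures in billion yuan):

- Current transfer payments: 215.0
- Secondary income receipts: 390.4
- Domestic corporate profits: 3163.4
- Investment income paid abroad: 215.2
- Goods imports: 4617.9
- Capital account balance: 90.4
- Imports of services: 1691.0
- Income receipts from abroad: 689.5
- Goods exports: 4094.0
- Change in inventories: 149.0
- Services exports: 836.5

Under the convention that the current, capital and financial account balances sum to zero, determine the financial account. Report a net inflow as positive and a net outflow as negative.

Goods balance = 4094.0 - 4617.9 = -523.9
Services balance = 836.5 - 1691.0 = -854.5
Trade balance (goods + services) = -523.9 + (-854.5) = -1378.4
Net primary income = 689.5 - 215.2 = 474.3
Net secondary income = 390.4 - 215.0 = 175.4
Current account = -1378.4 + 474.3 + 175.4 = -728.7
Financial account = -(-728.7 + 90.4) = 638.3

638.3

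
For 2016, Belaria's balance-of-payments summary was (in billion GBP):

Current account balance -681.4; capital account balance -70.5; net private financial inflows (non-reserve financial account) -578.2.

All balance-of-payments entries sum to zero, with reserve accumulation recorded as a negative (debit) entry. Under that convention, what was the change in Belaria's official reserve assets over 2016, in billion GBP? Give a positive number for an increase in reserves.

-1330.1

Official reserve transactions balance = -((-681.4) + (-70.5) + (-578.2)) = 1330.1
An accumulation of reserves is recorded as a debit (negative entry), so the change in the stock of reserves is the negative of that balance.
Change in official reserves = -(1330.1) = -1330.1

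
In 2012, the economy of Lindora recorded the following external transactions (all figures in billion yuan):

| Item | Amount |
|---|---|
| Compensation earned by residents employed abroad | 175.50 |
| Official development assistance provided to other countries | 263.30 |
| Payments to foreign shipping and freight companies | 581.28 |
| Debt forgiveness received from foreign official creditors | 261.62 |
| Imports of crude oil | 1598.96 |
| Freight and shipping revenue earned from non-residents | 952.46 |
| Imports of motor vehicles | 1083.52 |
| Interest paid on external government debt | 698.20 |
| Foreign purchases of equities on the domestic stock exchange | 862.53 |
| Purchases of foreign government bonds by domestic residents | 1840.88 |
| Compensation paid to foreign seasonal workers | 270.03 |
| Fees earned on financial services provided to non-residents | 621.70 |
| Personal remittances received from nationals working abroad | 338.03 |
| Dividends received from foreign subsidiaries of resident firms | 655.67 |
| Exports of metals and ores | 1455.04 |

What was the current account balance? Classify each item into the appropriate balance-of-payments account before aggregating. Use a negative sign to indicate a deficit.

Goods: 1455.04 - 1083.52 - 1598.96 = -1227.44
Services: -581.28 + 952.46 + 621.70 = 992.88
Primary income: 175.50 - 698.20 + 655.67 - 270.03 = -137.06
Secondary income: 338.03 - 263.30 = 74.73
Current account = (-1227.44) + 992.88 + (-137.06) + 74.73 = -296.89
(Excluded from the current account — capital account: debt forgiveness received from foreign official creditors 261.62; financial account: foreign purchases of equities on the domestic stock exchange 862.53, purchases of foreign government bonds by domestic residents 1840.88.)

-296.89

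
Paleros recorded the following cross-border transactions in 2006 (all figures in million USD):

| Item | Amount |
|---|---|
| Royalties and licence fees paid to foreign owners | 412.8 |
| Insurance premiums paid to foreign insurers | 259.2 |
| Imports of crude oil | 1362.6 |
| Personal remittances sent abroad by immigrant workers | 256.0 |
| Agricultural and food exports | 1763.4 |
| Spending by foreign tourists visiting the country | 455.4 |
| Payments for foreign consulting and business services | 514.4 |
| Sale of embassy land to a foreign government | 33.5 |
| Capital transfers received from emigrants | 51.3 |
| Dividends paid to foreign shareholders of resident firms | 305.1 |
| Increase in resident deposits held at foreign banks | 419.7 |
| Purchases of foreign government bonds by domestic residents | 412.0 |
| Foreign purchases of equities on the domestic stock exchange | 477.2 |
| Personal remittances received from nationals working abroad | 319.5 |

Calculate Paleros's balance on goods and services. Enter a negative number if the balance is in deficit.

Goods: -1362.6 + 1763.4 = 400.8
Services: 455.4 - 412.8 - 514.4 - 259.2 = -731.0
Trade balance = 400.8 + (-731.0) = -330.2
(Excluded from the trade balance — secondary income: personal remittances sent abroad by immigrant workers 256.0, personal remittances received from nationals working abroad 319.5; capital account: sale of embassy land to a foreign government 33.5, capital transfers received from emigrants 51.3; primary income: dividends paid to foreign shareholders of resident firms 305.1; financial account: increase in resident deposits held at foreign banks 419.7, purchases of foreign government bonds by domestic residents 412.0, foreign purchases of equities on the domestic stock exchange 477.2.)

-330.2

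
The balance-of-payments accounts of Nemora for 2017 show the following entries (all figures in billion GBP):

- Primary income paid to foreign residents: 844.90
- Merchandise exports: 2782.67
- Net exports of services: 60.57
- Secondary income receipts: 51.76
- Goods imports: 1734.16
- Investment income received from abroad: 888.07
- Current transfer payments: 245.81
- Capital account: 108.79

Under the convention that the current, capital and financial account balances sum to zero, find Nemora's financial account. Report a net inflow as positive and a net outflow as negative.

Goods balance = 2782.67 - 1734.16 = 1048.51
Services balance = 60.57
Trade balance (goods + services) = 1048.51 + 60.57 = 1109.08
Net primary income = 888.07 - 844.90 = 43.17
Net secondary income = 51.76 - 245.81 = -194.05
Current account = 1109.08 + 43.17 + (-194.05) = 958.20
Financial account = -(958.20 + 108.79) = -1066.99

-1066.99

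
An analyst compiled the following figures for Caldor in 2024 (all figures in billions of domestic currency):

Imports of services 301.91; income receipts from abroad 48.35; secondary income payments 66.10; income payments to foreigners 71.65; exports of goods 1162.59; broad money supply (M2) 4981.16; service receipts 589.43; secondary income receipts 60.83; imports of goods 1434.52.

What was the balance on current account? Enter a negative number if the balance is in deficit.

Goods balance = 1162.59 - 1434.52 = -271.93
Services balance = 589.43 - 301.91 = 287.52
Trade balance (goods + services) = -271.93 + 287.52 = 15.59
Net primary income = 48.35 - 71.65 = -23.30
Net secondary income = 60.83 - 66.10 = -5.27
Current account = 15.59 + (-23.30) + (-5.27) = -12.98

-12.98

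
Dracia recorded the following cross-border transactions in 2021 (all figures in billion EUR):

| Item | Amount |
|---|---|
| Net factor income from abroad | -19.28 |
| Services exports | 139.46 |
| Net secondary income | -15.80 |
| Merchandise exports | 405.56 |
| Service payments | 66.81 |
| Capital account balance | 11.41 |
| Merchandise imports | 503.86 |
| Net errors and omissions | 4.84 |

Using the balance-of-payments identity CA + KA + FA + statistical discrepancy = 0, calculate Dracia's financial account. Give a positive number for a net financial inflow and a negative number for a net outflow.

44.48

Goods balance = 405.56 - 503.86 = -98.30
Services balance = 139.46 - 66.81 = 72.65
Trade balance (goods + services) = -98.30 + 72.65 = -25.65
Net primary income = -19.28
Net secondary income = -15.80
Current account = -25.65 + (-19.28) + (-15.80) = -60.73
Financial account = -(-60.73 + 11.41 + 4.84) = 44.48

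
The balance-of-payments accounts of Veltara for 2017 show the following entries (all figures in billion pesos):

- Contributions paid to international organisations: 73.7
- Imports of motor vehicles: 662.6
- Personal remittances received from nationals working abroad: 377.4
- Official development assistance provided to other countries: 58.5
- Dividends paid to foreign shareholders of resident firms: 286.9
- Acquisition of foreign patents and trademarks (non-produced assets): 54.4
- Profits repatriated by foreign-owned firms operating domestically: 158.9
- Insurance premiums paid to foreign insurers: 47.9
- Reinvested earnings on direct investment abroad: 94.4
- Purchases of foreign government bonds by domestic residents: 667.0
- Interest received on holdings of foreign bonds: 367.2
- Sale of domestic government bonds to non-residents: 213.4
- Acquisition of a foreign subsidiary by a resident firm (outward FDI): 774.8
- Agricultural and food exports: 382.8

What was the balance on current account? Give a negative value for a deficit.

Goods: -662.6 + 382.8 = -279.8
Services: -47.9
Primary income: -286.9 + 367.2 - 158.9 + 94.4 = 15.8
Secondary income: -58.5 - 73.7 + 377.4 = 245.2
Current account = (-279.8) + (-47.9) + 15.8 + 245.2 = -66.7
(Excluded from the current account — capital account: acquisition of foreign patents and trademarks (non-produced assets) 54.4; financial account: purchases of foreign government bonds by domestic residents 667.0, sale of domestic government bonds to non-residents 213.4, acquisition of a foreign subsidiary by a resident firm (outward FDI) 774.8.)

-66.7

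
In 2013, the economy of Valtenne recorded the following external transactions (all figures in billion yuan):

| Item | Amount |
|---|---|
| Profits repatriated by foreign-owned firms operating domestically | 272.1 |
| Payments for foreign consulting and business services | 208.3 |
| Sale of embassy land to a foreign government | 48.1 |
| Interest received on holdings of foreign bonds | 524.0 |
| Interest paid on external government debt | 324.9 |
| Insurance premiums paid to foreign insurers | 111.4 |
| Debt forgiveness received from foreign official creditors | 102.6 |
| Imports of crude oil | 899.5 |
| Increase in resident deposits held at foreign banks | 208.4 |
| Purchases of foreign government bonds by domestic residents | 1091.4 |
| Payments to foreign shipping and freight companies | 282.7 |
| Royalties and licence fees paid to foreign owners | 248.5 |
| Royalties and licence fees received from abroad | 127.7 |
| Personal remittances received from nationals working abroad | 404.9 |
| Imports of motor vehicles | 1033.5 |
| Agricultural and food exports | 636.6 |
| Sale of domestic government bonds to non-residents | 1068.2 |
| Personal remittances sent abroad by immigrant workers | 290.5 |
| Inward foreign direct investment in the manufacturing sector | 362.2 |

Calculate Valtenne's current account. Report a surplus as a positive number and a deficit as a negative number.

-1978.2

Goods: 636.6 - 1033.5 - 899.5 = -1296.4
Services: -208.3 + 127.7 - 248.5 - 111.4 - 282.7 = -723.2
Primary income: -324.9 + 524.0 - 272.1 = -73.0
Secondary income: 404.9 - 290.5 = 114.4
Current account = (-1296.4) + (-723.2) + (-73.0) + 114.4 = -1978.2
(Excluded from the current account — capital account: sale of embassy land to a foreign government 48.1, debt forgiveness received from foreign official creditors 102.6; financial account: increase in resident deposits held at foreign banks 208.4, purchases of foreign government bonds by domestic residents 1091.4, sale of domestic government bonds to non-residents 1068.2, inward foreign direct investment in the manufacturing sector 362.2.)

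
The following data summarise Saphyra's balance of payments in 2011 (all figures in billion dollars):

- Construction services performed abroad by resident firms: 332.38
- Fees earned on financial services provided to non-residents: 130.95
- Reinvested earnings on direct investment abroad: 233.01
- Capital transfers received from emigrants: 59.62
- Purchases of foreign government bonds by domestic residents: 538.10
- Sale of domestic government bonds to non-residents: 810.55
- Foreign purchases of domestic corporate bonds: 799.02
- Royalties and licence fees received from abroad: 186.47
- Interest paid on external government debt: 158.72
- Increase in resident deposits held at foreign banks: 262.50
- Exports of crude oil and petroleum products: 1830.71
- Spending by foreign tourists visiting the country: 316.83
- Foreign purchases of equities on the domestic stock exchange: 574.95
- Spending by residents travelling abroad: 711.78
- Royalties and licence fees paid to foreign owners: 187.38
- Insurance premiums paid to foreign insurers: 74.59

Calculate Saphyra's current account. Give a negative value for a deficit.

Goods: 1830.71
Services: 186.47 + 130.95 - 74.59 - 187.38 - 711.78 + 332.38 + 316.83 = -7.12
Primary income: -158.72 + 233.01 = 74.29
Current account = 1830.71 + (-7.12) + 74.29 = 1897.88
(Excluded from the current account — capital account: capital transfers received from emigrants 59.62; financial account: purchases of foreign government bonds by domestic residents 538.10, sale of domestic government bonds to non-residents 810.55, foreign purchases of domestic corporate bonds 799.02, increase in resident deposits held at foreign banks 262.50, foreign purchases of equities on the domestic stock exchange 574.95.)

1897.88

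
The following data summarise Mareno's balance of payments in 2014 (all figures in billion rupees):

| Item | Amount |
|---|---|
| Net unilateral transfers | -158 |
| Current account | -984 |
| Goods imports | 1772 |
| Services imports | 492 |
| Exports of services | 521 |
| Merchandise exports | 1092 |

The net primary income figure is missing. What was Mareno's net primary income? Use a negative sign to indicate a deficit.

Current account = goods balance + services balance + net primary income + net secondary income
Sum of the known components = -809
Net primary income = CA - (known components) = -984 - (-809) = -175

-175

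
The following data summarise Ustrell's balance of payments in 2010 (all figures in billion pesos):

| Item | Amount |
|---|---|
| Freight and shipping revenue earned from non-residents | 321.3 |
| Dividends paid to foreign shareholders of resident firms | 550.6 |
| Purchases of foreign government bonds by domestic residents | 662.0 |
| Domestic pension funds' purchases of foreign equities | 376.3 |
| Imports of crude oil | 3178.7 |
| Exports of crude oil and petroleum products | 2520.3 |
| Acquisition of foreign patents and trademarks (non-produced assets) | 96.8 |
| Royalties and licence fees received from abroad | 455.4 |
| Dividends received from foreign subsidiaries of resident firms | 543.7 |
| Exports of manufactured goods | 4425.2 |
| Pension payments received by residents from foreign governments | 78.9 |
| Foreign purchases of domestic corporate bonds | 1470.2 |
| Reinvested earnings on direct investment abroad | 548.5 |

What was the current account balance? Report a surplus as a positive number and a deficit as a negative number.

Goods: -3178.7 + 2520.3 + 4425.2 = 3766.8
Services: 455.4 + 321.3 = 776.7
Primary income: 548.5 - 550.6 + 543.7 = 541.6
Secondary income: 78.9
Current account = 3766.8 + 776.7 + 541.6 + 78.9 = 5164.0
(Excluded from the current account — financial account: purchases of foreign government bonds by domestic residents 662.0, domestic pension funds' purchases of foreign equities 376.3, foreign purchases of domestic corporate bonds 1470.2; capital account: acquisition of foreign patents and trademarks (non-produced assets) 96.8.)

5164.0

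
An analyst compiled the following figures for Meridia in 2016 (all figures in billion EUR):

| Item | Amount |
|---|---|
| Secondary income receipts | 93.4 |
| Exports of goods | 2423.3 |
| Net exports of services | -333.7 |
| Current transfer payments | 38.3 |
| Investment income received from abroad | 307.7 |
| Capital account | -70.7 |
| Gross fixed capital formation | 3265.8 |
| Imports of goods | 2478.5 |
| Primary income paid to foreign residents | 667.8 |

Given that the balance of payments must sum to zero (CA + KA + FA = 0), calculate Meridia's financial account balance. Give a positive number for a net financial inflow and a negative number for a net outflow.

Goods balance = 2423.3 - 2478.5 = -55.2
Services balance = -333.7
Trade balance (goods + services) = -55.2 + (-333.7) = -388.9
Net primary income = 307.7 - 667.8 = -360.1
Net secondary income = 93.4 - 38.3 = 55.1
Current account = -388.9 + (-360.1) + 55.1 = -693.9
Financial account = -(-693.9 + (-70.7)) = 764.6

764.6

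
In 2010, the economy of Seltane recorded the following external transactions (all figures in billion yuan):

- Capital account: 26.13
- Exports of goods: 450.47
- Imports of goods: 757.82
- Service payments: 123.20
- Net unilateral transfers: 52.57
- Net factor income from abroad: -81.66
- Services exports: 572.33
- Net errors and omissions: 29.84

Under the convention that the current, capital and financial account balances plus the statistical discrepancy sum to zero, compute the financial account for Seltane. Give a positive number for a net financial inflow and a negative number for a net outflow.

-168.66

Goods balance = 450.47 - 757.82 = -307.35
Services balance = 572.33 - 123.20 = 449.13
Trade balance (goods + services) = -307.35 + 449.13 = 141.78
Net primary income = -81.66
Net secondary income = 52.57
Current account = 141.78 + (-81.66) + 52.57 = 112.69
Financial account = -(112.69 + 26.13 + 29.84) = -168.66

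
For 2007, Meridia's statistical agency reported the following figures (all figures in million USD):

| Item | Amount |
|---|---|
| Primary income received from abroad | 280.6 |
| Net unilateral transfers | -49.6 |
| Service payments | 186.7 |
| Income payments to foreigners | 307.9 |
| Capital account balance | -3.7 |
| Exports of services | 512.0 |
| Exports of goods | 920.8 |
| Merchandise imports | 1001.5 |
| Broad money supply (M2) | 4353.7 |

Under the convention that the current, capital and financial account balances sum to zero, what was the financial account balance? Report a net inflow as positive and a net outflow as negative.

-164.0

Goods balance = 920.8 - 1001.5 = -80.7
Services balance = 512.0 - 186.7 = 325.3
Trade balance (goods + services) = -80.7 + 325.3 = 244.6
Net primary income = 280.6 - 307.9 = -27.3
Net secondary income = -49.6
Current account = 244.6 + (-27.3) + (-49.6) = 167.7
Financial account = -(167.7 + (-3.7)) = -164.0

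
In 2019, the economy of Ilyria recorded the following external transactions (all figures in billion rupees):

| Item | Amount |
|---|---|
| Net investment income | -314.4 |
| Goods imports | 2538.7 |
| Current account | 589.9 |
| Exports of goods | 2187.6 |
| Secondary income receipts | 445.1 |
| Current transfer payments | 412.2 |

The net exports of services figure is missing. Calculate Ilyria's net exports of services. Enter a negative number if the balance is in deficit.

Current account = goods balance + services balance + net primary income + net secondary income
Sum of the known components = -632.6
Net exports of services = CA - (known components) = 589.9 - (-632.6) = 1222.5

1222.5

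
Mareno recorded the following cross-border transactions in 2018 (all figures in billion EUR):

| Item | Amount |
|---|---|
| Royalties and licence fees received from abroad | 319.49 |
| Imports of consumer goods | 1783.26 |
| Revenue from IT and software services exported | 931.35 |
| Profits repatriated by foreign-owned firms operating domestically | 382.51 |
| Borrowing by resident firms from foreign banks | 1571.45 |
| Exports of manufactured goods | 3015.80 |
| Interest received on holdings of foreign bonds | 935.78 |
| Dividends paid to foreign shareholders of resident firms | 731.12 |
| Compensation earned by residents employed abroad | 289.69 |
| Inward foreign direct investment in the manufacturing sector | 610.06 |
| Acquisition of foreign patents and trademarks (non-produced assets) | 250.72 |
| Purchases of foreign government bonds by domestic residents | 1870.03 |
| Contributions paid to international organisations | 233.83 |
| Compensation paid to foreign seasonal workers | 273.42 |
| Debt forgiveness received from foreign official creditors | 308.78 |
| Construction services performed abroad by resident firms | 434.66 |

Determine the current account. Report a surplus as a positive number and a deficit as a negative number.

Goods: 3015.80 - 1783.26 = 1232.54
Services: 434.66 + 931.35 + 319.49 = 1685.50
Primary income: -382.51 + 935.78 + 289.69 - 273.42 - 731.12 = -161.58
Secondary income: -233.83
Current account = 1232.54 + 1685.50 + (-161.58) + (-233.83) = 2522.63
(Excluded from the current account — financial account: borrowing by resident firms from foreign banks 1571.45, inward foreign direct investment in the manufacturing sector 610.06, purchases of foreign government bonds by domestic residents 1870.03; capital account: acquisition of foreign patents and trademarks (non-produced assets) 250.72, debt forgiveness received from foreign official creditors 308.78.)

2522.63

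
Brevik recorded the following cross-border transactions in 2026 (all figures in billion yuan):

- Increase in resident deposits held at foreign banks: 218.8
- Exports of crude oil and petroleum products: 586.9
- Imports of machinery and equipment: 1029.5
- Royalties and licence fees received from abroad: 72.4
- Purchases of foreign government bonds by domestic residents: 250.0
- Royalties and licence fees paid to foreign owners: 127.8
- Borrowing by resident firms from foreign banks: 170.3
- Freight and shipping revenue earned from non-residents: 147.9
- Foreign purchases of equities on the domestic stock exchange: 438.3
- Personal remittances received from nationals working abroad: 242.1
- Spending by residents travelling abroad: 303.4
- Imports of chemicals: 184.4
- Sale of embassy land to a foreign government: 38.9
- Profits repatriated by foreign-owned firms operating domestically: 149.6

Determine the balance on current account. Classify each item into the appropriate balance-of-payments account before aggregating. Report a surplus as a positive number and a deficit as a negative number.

Goods: 586.9 - 1029.5 - 184.4 = -627.0
Services: 147.9 - 127.8 - 303.4 + 72.4 = -210.9
Primary income: -149.6
Secondary income: 242.1
Current account = (-627.0) + (-210.9) + (-149.6) + 242.1 = -745.4
(Excluded from the current account — financial account: increase in resident deposits held at foreign banks 218.8, purchases of foreign government bonds by domestic residents 250.0, borrowing by resident firms from foreign banks 170.3, foreign purchases of equities on the domestic stock exchange 438.3; capital account: sale of embassy land to a foreign government 38.9.)

-745.4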